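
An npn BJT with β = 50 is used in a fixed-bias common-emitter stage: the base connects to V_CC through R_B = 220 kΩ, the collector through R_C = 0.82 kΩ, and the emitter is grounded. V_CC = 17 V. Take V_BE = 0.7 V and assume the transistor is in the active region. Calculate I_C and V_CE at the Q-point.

I_C ≈ 3.7 mA, V_CE ≈ 14 V

Base loop: V_CC = I_B·R_B + V_BE, so I_B = (17 − 0.7)/220 kΩ = 0.0741 mA.
In the active region I_C = β·I_B = 50 × 0.0741 = 3.7 mA.
Collector loop: V_CE = V_CC − I_C·R_C = 17 − 3.7×0.82 = 14 V.
Since V_CE = 14 V > V_CE(sat) ≈ 0.2 V, the transistor is in the active region as assumed.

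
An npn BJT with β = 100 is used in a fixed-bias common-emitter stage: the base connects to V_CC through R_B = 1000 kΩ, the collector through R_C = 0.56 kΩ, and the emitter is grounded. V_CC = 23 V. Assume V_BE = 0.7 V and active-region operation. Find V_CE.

Base loop: V_CC = I_B·R_B + V_BE, so I_B = (23 − 0.7)/1000 kΩ = 0.0223 mA.
In the active region I_C = β·I_B = 100 × 0.0223 = 2.23 mA.
Collector loop: V_CE = V_CC − I_C·R_C = 23 − 2.23×0.56 = 21.8 V.
Since V_CE = 21.8 V > V_CE(sat) ≈ 0.2 V, the transistor is in the active region as assumed.

V_CE ≈ 22 V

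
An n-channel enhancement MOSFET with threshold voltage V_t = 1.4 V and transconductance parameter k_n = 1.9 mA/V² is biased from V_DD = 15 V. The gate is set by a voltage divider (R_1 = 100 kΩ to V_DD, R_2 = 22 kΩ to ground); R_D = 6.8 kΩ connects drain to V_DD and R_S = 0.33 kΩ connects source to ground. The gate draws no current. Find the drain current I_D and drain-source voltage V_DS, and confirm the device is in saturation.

I_D ≈ 0.94 mA, V_DS ≈ 8.3 V

V_G = V_DD·R_2/(R_1+R_2) = 15×22/122 = 2.7 V.
Assume saturation: I_D = (k_n/2)(V_GS − V_t)² with V_GS = V_G − I_D·R_S = 2.7 − 0.33·I_D.
Substituting gives 0.103·I_D² − 1.82·I_D + 1.62 = 0, with roots I_D = 0.94 or 16.6 mA.
The root I_D = 16.6 mA gives V_GS = -2.78 V ≤ V_t, so take I_D = 0.94 mA.
Then V_GS = 2.39 V and V_DS = V_DD − I_D(R_D+R_S) = 15 − 0.94×7.13 = 8.3 V.
Saturation requires V_DS ≥ V_GS − V_t = 0.995 V; 8.3 ≥ 0.995 ✓.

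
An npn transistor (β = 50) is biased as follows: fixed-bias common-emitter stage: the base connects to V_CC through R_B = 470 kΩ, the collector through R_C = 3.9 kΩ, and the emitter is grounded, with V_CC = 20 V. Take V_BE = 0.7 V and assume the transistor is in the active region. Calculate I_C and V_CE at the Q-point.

Base loop: V_CC = I_B·R_B + V_BE, so I_B = (20 − 0.7)/470 kΩ = 0.0411 mA.
In the active region I_C = β·I_B = 50 × 0.0411 = 2.05 mA.
Collector loop: V_CE = V_CC − I_C·R_C = 20 − 2.05×3.9 = 12 V.
Since V_CE = 12 V > V_CE(sat) ≈ 0.2 V, the transistor is in the active region as assumed.

I_C ≈ 2.1 mA, V_CE ≈ 12 V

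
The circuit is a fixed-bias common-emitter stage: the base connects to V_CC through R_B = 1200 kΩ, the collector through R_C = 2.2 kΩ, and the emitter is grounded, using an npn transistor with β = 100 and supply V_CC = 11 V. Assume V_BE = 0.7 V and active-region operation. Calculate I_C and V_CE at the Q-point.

Base loop: V_CC = I_B·R_B + V_BE, so I_B = (11 − 0.7)/1200 kΩ = 0.00858 mA.
In the active region I_C = β·I_B = 100 × 0.00858 = 0.858 mA.
Collector loop: V_CE = V_CC − I_C·R_C = 11 − 0.858×2.2 = 9.11 V.
Since V_CE = 9.11 V > V_CE(sat) ≈ 0.2 V, the transistor is in the active region as assumed.

I_C ≈ 0.86 mA, V_CE ≈ 9.1 V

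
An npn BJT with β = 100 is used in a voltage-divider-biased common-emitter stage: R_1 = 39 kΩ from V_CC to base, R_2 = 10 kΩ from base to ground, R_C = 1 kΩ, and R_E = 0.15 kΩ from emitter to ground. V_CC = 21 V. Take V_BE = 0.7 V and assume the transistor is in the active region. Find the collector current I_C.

I_C ≈ 16 mA

Thevenize the base divider: V_Th = V_CC·R_2/(R_1+R_2) = 21×10/49 = 4.29 V, R_Th = R_1‖R_2 = 7.96 kΩ.
Base-emitter loop: V_Th = I_B·R_Th + V_BE + (β+1)I_B·R_E, so I_B = (4.29 − 0.7) / (7.96 + 101×0.15) = 0.155 mA.
I_C = β·I_B = 100×0.155 = 15.5 mA, and I_E = (β+1)I_B = 15.7 mA.
V_CE = V_CC − I_C·R_C − I_E·R_E = 21 − 15.5×1 − 15.7×0.15 = 3.13 V.
V_CE = 3.13 V > 0.2 V confirms active-region operation.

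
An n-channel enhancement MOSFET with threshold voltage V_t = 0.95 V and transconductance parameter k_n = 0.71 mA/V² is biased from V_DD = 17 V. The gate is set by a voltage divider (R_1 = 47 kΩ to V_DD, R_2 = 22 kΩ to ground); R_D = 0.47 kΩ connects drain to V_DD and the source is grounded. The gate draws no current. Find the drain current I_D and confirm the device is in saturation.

I_D ≈ 7.1 mA

V_G = V_DD·R_2/(R_1+R_2) = 17×22/69 = 5.42 V. With the source grounded, V_GS = V_G = 5.42 V.
Assume saturation: I_D = (k_n/2)(V_GS − V_t)² = (0.71/2)×(5.42 − 0.95)² = 0.355×4.47² = 7.09 mA.
V_DS = V_DD − I_D·R_D = 17 − 7.09×0.47 = 13.7 V.
Saturation requires V_DS ≥ V_GS − V_t = 4.47 V; 13.7 ≥ 4.47 ✓.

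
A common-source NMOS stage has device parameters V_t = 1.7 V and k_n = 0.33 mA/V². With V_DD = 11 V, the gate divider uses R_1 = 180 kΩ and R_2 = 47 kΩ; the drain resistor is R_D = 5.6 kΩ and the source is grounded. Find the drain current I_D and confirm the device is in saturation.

I_D ≈ 0.055 mA

V_G = V_DD·R_2/(R_1+R_2) = 11×47/227 = 2.28 V. With the source grounded, V_GS = V_G = 2.28 V.
Assume saturation: I_D = (k_n/2)(V_GS − V_t)² = (0.33/2)×(2.28 − 1.7)² = 0.165×0.578² = 0.055 mA.
V_DS = V_DD − I_D·R_D = 11 − 0.055×5.6 = 10.7 V.
Saturation requires V_DS ≥ V_GS − V_t = 0.578 V; 10.7 ≥ 0.578 ✓.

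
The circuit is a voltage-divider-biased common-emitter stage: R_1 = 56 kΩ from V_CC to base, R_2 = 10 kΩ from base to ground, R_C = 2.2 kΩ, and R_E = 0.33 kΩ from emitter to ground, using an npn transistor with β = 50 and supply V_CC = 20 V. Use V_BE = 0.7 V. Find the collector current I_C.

I_C ≈ 4.6 mA

Thevenize the base divider: V_Th = V_CC·R_2/(R_1+R_2) = 20×10/66 = 3.03 V, R_Th = R_1‖R_2 = 8.48 kΩ.
Base-emitter loop: V_Th = I_B·R_Th + V_BE + (β+1)I_B·R_E, so I_B = (3.03 − 0.7) / (8.48 + 51×0.33) = 0.0921 mA.
I_C = β·I_B = 50×0.0921 = 4.6 mA, and I_E = (β+1)I_B = 4.69 mA.
V_CE = V_CC − I_C·R_C − I_E·R_E = 20 − 4.6×2.2 − 4.69×0.33 = 8.32 V.
V_CE = 8.32 V > 0.2 V confirms active-region operation.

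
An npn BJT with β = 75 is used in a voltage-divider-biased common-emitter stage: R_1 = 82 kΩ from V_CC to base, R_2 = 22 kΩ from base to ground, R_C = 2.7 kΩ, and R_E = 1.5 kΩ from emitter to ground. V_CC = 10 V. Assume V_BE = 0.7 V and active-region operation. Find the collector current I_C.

Thevenize the base divider: V_Th = V_CC·R_2/(R_1+R_2) = 10×22/104 = 2.12 V, R_Th = R_1‖R_2 = 17.3 kΩ.
Base-emitter loop: V_Th = I_B·R_Th + V_BE + (β+1)I_B·R_E, so I_B = (2.12 − 0.7) / (17.3 + 76×1.5) = 0.0108 mA.
I_C = β·I_B = 75×0.0108 = 0.808 mA, and I_E = (β+1)I_B = 0.819 mA.
V_CE = V_CC − I_C·R_C − I_E·R_E = 10 − 0.808×2.7 − 0.819×1.5 = 6.59 V.
V_CE = 6.59 V > 0.2 V confirms active-region operation.

I_C ≈ 0.81 mA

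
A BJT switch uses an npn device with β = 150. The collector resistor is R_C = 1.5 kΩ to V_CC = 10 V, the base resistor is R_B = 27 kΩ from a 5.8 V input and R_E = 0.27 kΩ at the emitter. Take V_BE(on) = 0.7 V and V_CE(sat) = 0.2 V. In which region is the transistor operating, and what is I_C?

saturation; I_C ≈ 5.5 mA

Assume active: I_B = (5.8 − 0.7)/(27 + 151×0.27) = 0.0753 mA, I_C = β·I_B = 11.3 mA.
Then V_CE = 10 − 11.3×1.5 − 11.4×0.27 = -10 V < 0.2 V — the active assumption fails.
Re-solve with V_CE = 0.2 V. KCL at the emitter: V_E/R_E = (V_BB−0.7−V_E)/R_B + (V_CC−0.2−V_E)/R_C, giving V_E = 1.53 V.
I_C = (V_CC − 0.2 − V_E)/R_C = (9.8 − 1.53)/1.5 = 5.52 mA.
Check: I_B = (5.1 − 1.53)/27 = 0.132 mA, and β·I_B = 19.9 mA > I_C, confirming saturation.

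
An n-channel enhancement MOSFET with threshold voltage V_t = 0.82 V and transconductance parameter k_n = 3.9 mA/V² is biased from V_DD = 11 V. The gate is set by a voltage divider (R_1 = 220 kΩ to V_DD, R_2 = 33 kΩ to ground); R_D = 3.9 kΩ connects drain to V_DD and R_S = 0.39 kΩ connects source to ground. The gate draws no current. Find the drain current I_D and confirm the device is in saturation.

I_D ≈ 0.41 mA

V_G = V_DD·R_2/(R_1+R_2) = 11×33/253 = 1.43 V.
Assume saturation: I_D = (k_n/2)(V_GS − V_t)² with V_GS = V_G − I_D·R_S = 1.43 − 0.39·I_D.
Substituting gives 0.297·I_D² − 1.94·I_D + 0.737 = 0, with roots I_D = 0.406 or 6.12 mA.
The root I_D = 6.12 mA gives V_GS = -0.951 V ≤ V_t, so take I_D = 0.406 mA.
Then V_GS = 1.28 V and V_DS = V_DD − I_D(R_D+R_S) = 11 − 0.406×4.29 = 9.26 V.
Saturation requires V_DS ≥ V_GS − V_t = 0.456 V; 9.26 ≥ 0.456 ✓.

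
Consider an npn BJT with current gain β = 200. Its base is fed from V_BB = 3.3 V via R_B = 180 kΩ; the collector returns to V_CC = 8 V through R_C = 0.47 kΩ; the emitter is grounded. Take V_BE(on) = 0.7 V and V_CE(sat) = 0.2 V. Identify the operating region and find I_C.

Assume active. Base-emitter loop: I_B = (V_BB − V_BE)/R_B = (3.3 − 0.7)/180 = 0.0144 mA.
I_C = β·I_B = 200×0.0144 = 2.89 mA.
V_CE = V_CC − I_C·R_C = 8 − 2.89×0.47 = 6.64 V > V_CE(sat), so the active-region assumption holds.

active; I_C ≈ 2.9 mA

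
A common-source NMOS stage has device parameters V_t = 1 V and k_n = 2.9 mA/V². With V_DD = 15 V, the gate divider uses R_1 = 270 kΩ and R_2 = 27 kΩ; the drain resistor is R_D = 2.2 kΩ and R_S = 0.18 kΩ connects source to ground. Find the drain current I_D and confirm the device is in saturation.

I_D ≈ 0.16 mA

V_G = V_DD·R_2/(R_1+R_2) = 15×27/297 = 1.36 V.
Assume saturation: I_D = (k_n/2)(V_GS − V_t)² with V_GS = V_G − I_D·R_S = 1.36 − 0.18·I_D.
Substituting gives 0.047·I_D² − 1.19·I_D + 0.192 = 0, with roots I_D = 0.162 or 25.2 mA.
The root I_D = 25.2 mA gives V_GS = -3.17 V ≤ V_t, so take I_D = 0.162 mA.
Then V_GS = 1.33 V and V_DS = V_DD − I_D(R_D+R_S) = 15 − 0.162×2.38 = 14.6 V.
Saturation requires V_DS ≥ V_GS − V_t = 0.334 V; 14.6 ≥ 0.334 ✓.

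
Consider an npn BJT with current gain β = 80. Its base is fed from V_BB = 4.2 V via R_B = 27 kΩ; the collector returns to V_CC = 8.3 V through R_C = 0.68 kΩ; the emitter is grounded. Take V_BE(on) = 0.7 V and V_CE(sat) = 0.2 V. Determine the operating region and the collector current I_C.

active; I_C ≈ 10 mA

Assume active. Base-emitter loop: I_B = (V_BB − V_BE)/R_B = (4.2 − 0.7)/27 = 0.13 mA.
I_C = β·I_B = 80×0.13 = 10.4 mA.
V_CE = V_CC − I_C·R_C = 8.3 − 10.4×0.68 = 1.25 V > V_CE(sat), so the active-region assumption holds.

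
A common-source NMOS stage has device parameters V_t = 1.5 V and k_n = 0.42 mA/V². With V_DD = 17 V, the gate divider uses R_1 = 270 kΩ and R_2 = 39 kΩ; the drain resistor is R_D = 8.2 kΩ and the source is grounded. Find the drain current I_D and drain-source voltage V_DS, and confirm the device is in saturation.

I_D ≈ 0.088 mA, V_DS ≈ 16 V

V_G = V_DD·R_2/(R_1+R_2) = 17×39/309 = 2.15 V. With the source grounded, V_GS = V_G = 2.15 V.
Assume saturation: I_D = (k_n/2)(V_GS − V_t)² = (0.42/2)×(2.15 − 1.5)² = 0.21×0.646² = 0.0875 mA.
V_DS = V_DD − I_D·R_D = 17 − 0.0875×8.2 = 16.3 V.
Saturation requires V_DS ≥ V_GS − V_t = 0.646 V; 16.3 ≥ 0.646 ✓.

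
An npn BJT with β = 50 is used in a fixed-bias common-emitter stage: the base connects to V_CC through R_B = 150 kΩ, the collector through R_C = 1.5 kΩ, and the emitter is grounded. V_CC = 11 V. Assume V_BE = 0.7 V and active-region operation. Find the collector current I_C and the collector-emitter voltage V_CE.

I_C ≈ 3.4 mA, V_CE ≈ 5.8 V

Base loop: V_CC = I_B·R_B + V_BE, so I_B = (11 − 0.7)/150 kΩ = 0.0687 mA.
In the active region I_C = β·I_B = 50 × 0.0687 = 3.43 mA.
Collector loop: V_CE = V_CC − I_C·R_C = 11 − 3.43×1.5 = 5.85 V.
Since V_CE = 5.85 V > V_CE(sat) ≈ 0.2 V, the transistor is in the active region as assumed.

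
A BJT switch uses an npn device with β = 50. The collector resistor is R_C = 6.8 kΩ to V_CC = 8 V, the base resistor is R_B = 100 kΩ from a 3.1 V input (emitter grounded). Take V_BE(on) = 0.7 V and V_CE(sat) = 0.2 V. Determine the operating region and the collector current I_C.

saturation; I_C ≈ 1.1 mA

Assume active: I_B = (3.1 − 0.7)/100 = 0.024 mA, giving I_C = β·I_B = 1.2 mA.
But then V_CE = 8 − 1.2×6.8 = -0.16 V < V_CE(sat) = 0.2 V — impossible in the active region.
So the transistor is saturated. With V_CE = 0.2 V, I_C = (V_CC − 0.2)/R_C = 7.8/6.8 = 1.15 mA.
Check: β·I_B = 1.2 mA > I_C = 1.15 mA, confirming saturation.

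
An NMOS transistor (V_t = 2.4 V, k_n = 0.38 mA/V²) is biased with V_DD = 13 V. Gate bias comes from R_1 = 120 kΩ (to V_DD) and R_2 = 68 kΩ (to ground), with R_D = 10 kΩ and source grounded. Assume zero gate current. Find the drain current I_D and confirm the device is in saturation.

I_D ≈ 1 mA

V_G = V_DD·R_2/(R_1+R_2) = 13×68/188 = 4.7 V. With the source grounded, V_GS = V_G = 4.7 V.
Assume saturation: I_D = (k_n/2)(V_GS − V_t)² = (0.38/2)×(4.7 − 2.4)² = 0.19×2.3² = 1.01 mA.
V_DS = V_DD − I_D·R_D = 13 − 1.01×10 = 2.93 V.
Saturation requires V_DS ≥ V_GS − V_t = 2.3 V; 2.93 ≥ 2.3 ✓.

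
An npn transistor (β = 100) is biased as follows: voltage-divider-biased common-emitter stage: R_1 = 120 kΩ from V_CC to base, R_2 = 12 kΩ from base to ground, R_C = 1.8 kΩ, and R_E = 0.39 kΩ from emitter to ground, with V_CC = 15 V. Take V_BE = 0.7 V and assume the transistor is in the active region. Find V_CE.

Thevenize the base divider: V_Th = V_CC·R_2/(R_1+R_2) = 15×12/132 = 1.36 V, R_Th = R_1‖R_2 = 10.9 kΩ.
Base-emitter loop: V_Th = I_B·R_Th + V_BE + (β+1)I_B·R_E, so I_B = (1.36 − 0.7) / (10.9 + 101×0.39) = 0.0132 mA.
I_C = β·I_B = 100×0.0132 = 1.32 mA, and I_E = (β+1)I_B = 1.33 mA.
V_CE = V_CC − I_C·R_C − I_E·R_E = 15 − 1.32×1.8 − 1.33×0.39 = 12.1 V.
V_CE = 12.1 V > 0.2 V confirms active-region operation.

V_CE ≈ 12 V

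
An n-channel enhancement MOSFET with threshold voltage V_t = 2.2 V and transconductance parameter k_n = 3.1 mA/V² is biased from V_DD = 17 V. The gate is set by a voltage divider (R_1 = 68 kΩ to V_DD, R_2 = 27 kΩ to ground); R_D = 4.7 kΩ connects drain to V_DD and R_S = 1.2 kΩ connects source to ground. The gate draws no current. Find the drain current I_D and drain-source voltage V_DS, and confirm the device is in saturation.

I_D ≈ 1.4 mA, V_DS ≈ 8.7 V

V_G = V_DD·R_2/(R_1+R_2) = 17×27/95 = 4.83 V.
Assume saturation: I_D = (k_n/2)(V_GS − V_t)² with V_GS = V_G − I_D·R_S = 4.83 − 1.2·I_D.
Substituting gives 2.23·I_D² − 10.8·I_D + 10.7 = 0, with roots I_D = 1.4 or 3.43 mA.
The root I_D = 3.43 mA gives V_GS = 0.712 V ≤ V_t, so take I_D = 1.4 mA.
Then V_GS = 3.15 V and V_DS = V_DD − I_D(R_D+R_S) = 17 − 1.4×5.9 = 8.74 V.
Saturation requires V_DS ≥ V_GS − V_t = 0.951 V; 8.74 ≥ 0.951 ✓.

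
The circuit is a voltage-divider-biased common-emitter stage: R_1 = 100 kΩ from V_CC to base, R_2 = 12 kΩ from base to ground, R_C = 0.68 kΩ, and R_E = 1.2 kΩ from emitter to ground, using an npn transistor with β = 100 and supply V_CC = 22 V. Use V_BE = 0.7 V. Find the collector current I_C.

Thevenize the base divider: V_Th = V_CC·R_2/(R_1+R_2) = 22×12/112 = 2.36 V, R_Th = R_1‖R_2 = 10.7 kΩ.
Base-emitter loop: V_Th = I_B·R_Th + V_BE + (β+1)I_B·R_E, so I_B = (2.36 − 0.7) / (10.7 + 101×1.2) = 0.0126 mA.
I_C = β·I_B = 100×0.0126 = 1.26 mA, and I_E = (β+1)I_B = 1.27 mA.
V_CE = V_CC − I_C·R_C − I_E·R_E = 22 − 1.26×0.68 − 1.27×1.2 = 19.6 V.
V_CE = 19.6 V > 0.2 V confirms active-region operation.

I_C ≈ 1.3 mA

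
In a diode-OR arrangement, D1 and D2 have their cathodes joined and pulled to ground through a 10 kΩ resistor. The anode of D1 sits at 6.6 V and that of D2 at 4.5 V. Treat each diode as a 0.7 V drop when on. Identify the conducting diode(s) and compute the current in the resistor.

Assume both conduct. Then node N would need to be at both 6.6−0.7 = 5.9 V and 4.5−0.7 = 3.8 V, which is impossible.
Assume only D1 conducts: V_N = 6.6 − 0.7 = 5.9 V, so I_R = 5.9/10 = 0.59 mA.
Check D2: its anode-to-cathode voltage is 4.5 − 5.9 = -1.4 V < 0.7 V, so it is off. The assumption is consistent.

Only D1 conducts; I_R ≈ 0.59 mA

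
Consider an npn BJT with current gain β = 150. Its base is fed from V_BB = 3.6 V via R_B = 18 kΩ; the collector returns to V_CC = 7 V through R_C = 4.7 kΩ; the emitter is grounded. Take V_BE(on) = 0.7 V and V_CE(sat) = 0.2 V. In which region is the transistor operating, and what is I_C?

Assume active: I_B = (3.6 − 0.7)/18 = 0.161 mA, giving I_C = β·I_B = 24.2 mA.
But then V_CE = 7 − 24.2×4.7 = -107 V < V_CE(sat) = 0.2 V — impossible in the active region.
So the transistor is saturated. With V_CE = 0.2 V, I_C = (V_CC − 0.2)/R_C = 6.8/4.7 = 1.45 mA.
Check: β·I_B = 24.2 mA > I_C = 1.45 mA, confirming saturation.

saturation; I_C ≈ 1.4 mA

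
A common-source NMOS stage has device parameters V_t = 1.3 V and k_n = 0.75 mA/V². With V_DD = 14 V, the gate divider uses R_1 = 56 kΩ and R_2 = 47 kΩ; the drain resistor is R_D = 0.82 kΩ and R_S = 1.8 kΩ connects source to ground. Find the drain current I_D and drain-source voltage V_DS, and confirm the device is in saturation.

I_D ≈ 1.7 mA, V_DS ≈ 9.7 V

V_G = V_DD·R_2/(R_1+R_2) = 14×47/103 = 6.39 V.
Assume saturation: I_D = (k_n/2)(V_GS − V_t)² with V_GS = V_G − I_D·R_S = 6.39 − 1.8·I_D.
Substituting gives 1.22·I_D² − 7.87·I_D + 9.71 = 0, with roots I_D = 1.66 or 4.82 mA.
The root I_D = 4.82 mA gives V_GS = -2.28 V ≤ V_t, so take I_D = 1.66 mA.
Then V_GS = 3.4 V and V_DS = V_DD − I_D(R_D+R_S) = 14 − 1.66×2.62 = 9.65 V.
Saturation requires V_DS ≥ V_GS − V_t = 2.1 V; 9.65 ≥ 2.1 ✓.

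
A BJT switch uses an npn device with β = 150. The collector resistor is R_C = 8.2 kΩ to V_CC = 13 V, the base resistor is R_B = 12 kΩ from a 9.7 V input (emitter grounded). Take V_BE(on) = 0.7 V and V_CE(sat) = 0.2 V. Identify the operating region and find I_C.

Assume active: I_B = (9.7 − 0.7)/12 = 0.75 mA, giving I_C = β·I_B = 112 mA.
But then V_CE = 13 − 112×8.2 = -909 V < V_CE(sat) = 0.2 V — impossible in the active region.
So the transistor is saturated. With V_CE = 0.2 V, I_C = (V_CC − 0.2)/R_C = 12.8/8.2 = 1.56 mA.
Check: β·I_B = 112 mA > I_C = 1.56 mA, confirming saturation.

saturation; I_C ≈ 1.6 mA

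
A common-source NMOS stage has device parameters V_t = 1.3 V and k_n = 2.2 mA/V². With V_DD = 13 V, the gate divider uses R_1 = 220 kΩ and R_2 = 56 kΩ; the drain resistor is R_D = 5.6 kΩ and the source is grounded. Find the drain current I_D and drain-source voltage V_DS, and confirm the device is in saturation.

V_G = V_DD·R_2/(R_1+R_2) = 13×56/276 = 2.64 V. With the source grounded, V_GS = V_G = 2.64 V.
Assume saturation: I_D = (k_n/2)(V_GS − V_t)² = (2.2/2)×(2.64 − 1.3)² = 1.1×1.34² = 1.97 mA.
V_DS = V_DD − I_D·R_D = 13 − 1.97×5.6 = 1.98 V.
Saturation requires V_DS ≥ V_GS − V_t = 1.34 V; 1.98 ≥ 1.34 ✓.

I_D ≈ 2 mA, V_DS ≈ 2 V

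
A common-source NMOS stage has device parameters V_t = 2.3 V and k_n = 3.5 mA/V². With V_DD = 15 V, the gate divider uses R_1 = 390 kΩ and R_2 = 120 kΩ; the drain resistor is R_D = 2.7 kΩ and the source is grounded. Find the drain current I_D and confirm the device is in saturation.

I_D ≈ 2.6 mA

V_G = V_DD·R_2/(R_1+R_2) = 15×120/510 = 3.53 V. With the source grounded, V_GS = V_G = 3.53 V.
Assume saturation: I_D = (k_n/2)(V_GS − V_t)² = (3.5/2)×(3.53 − 2.3)² = 1.75×1.23² = 2.65 mA.
V_DS = V_DD − I_D·R_D = 15 − 2.65×2.7 = 7.86 V.
Saturation requires V_DS ≥ V_GS − V_t = 1.23 V; 7.86 ≥ 1.23 ✓.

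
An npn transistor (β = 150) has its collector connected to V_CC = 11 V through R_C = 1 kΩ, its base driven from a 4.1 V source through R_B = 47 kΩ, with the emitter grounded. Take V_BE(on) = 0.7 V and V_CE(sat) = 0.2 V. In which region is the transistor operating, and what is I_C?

saturation; I_C ≈ 11 mA

Assume active: I_B = (4.1 − 0.7)/47 = 0.0723 mA, giving I_C = β·I_B = 10.9 mA.
But then V_CE = 11 − 10.9×1 = 0.149 V < V_CE(sat) = 0.2 V — impossible in the active region.
So the transistor is saturated. With V_CE = 0.2 V, I_C = (V_CC − 0.2)/R_C = 10.8/1 = 10.8 mA.
Check: β·I_B = 10.9 mA > I_C = 10.8 mA, confirming saturation.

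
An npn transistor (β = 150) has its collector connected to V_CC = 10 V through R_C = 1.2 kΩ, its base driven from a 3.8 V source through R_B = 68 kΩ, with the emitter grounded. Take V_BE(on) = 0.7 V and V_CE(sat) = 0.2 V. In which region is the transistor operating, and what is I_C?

active; I_C ≈ 6.8 mA

Assume active. Base-emitter loop: I_B = (V_BB − V_BE)/R_B = (3.8 − 0.7)/68 = 0.0456 mA.
I_C = β·I_B = 150×0.0456 = 6.84 mA.
V_CE = V_CC − I_C·R_C = 10 − 6.84×1.2 = 1.79 V > V_CE(sat), so the active-region assumption holds.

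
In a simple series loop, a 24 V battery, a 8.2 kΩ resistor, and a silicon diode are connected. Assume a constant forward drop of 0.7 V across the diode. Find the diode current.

I ≈ 2.8 mA

KVL around the loop: 24 = V_D + I·R = 0.7 + I × 8.2 kΩ.
So I = (24 − 0.7) / 8.2 kΩ = 23.3 / 8.2 = 2.84 mA.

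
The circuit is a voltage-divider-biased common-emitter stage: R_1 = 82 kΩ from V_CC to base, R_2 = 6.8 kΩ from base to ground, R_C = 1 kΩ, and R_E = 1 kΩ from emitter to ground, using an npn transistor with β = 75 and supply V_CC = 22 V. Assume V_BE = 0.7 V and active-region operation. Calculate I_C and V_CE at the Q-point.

I_C ≈ 0.9 mA, V_CE ≈ 20 V

Thevenize the base divider: V_Th = V_CC·R_2/(R_1+R_2) = 22×6.8/88.8 = 1.68 V, R_Th = R_1‖R_2 = 6.28 kΩ.
Base-emitter loop: V_Th = I_B·R_Th + V_BE + (β+1)I_B·R_E, so I_B = (1.68 − 0.7) / (6.28 + 76×1) = 0.012 mA.
I_C = β·I_B = 75×0.012 = 0.898 mA, and I_E = (β+1)I_B = 0.91 mA.
V_CE = V_CC − I_C·R_C − I_E·R_E = 22 − 0.898×1 − 0.91×1 = 20.2 V.
V_CE = 20.2 V > 0.2 V confirms active-region operation.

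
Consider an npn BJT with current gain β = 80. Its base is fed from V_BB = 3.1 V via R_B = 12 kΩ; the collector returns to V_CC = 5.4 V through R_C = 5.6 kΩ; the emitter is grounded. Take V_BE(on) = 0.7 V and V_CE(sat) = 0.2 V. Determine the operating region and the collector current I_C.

Assume active: I_B = (3.1 − 0.7)/12 = 0.2 mA, giving I_C = β·I_B = 16 mA.
But then V_CE = 5.4 − 16×5.6 = -84.2 V < V_CE(sat) = 0.2 V — impossible in the active region.
So the transistor is saturated. With V_CE = 0.2 V, I_C = (V_CC − 0.2)/R_C = 5.2/5.6 = 0.929 mA.
Check: β·I_B = 16 mA > I_C = 0.929 mA, confirming saturation.

saturation; I_C ≈ 0.93 mA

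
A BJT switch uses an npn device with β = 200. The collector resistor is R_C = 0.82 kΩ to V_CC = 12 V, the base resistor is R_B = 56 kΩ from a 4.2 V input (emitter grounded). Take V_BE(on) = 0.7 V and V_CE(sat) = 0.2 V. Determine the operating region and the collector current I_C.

active; I_C ≈ 12 mA

Assume active. Base-emitter loop: I_B = (V_BB − V_BE)/R_B = (4.2 − 0.7)/56 = 0.0625 mA.
I_C = β·I_B = 200×0.0625 = 12.5 mA.
V_CE = V_CC − I_C·R_C = 12 − 12.5×0.82 = 1.75 V > V_CE(sat), so the active-region assumption holds.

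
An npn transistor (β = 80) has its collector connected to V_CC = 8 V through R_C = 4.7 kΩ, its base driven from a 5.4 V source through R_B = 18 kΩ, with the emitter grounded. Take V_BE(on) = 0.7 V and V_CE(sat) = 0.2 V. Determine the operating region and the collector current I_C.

saturation; I_C ≈ 1.7 mA

Assume active: I_B = (5.4 − 0.7)/18 = 0.261 mA, giving I_C = β·I_B = 20.9 mA.
But then V_CE = 8 − 20.9×4.7 = -90.2 V < V_CE(sat) = 0.2 V — impossible in the active region.
So the transistor is saturated. With V_CE = 0.2 V, I_C = (V_CC − 0.2)/R_C = 7.8/4.7 = 1.66 mA.
Check: β·I_B = 20.9 mA > I_C = 1.66 mA, confirming saturation.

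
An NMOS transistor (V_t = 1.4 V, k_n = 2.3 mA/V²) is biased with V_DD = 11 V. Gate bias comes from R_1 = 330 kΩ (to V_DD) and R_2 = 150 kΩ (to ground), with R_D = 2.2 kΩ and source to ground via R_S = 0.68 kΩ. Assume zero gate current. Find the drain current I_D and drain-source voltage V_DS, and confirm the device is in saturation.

V_G = V_DD·R_2/(R_1+R_2) = 11×150/480 = 3.44 V.
Assume saturation: I_D = (k_n/2)(V_GS − V_t)² with V_GS = V_G − I_D·R_S = 3.44 − 0.68·I_D.
Substituting gives 0.532·I_D² − 4.19·I_D + 4.77 = 0, with roots I_D = 1.38 or 6.49 mA.
The root I_D = 6.49 mA gives V_GS = -0.976 V ≤ V_t, so take I_D = 1.38 mA.
Then V_GS = 2.5 V and V_DS = V_DD − I_D(R_D+R_S) = 11 − 1.38×2.88 = 7.02 V.
Saturation requires V_DS ≥ V_GS − V_t = 1.1 V; 7.02 ≥ 1.1 ✓.

I_D ≈ 1.4 mA, V_DS ≈ 7 V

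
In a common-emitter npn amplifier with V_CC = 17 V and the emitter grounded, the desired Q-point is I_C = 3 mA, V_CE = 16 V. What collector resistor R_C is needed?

Collector loop: V_CC = I_C·R_C + V_CE.
R_C = (V_CC − V_CE)/I_C = (17 − 16)/3 = 0.333 kΩ.

R_C ≈ 0.33 kΩ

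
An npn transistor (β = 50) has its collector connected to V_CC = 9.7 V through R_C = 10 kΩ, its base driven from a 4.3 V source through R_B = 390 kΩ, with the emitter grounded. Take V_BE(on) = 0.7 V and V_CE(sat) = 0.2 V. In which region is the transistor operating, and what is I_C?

Assume active. Base-emitter loop: I_B = (V_BB − V_BE)/R_B = (4.3 − 0.7)/390 = 0.00923 mA.
I_C = β·I_B = 50×0.00923 = 0.462 mA.
V_CE = V_CC − I_C·R_C = 9.7 − 0.462×10 = 5.08 V > V_CE(sat), so the active-region assumption holds.

active; I_C ≈ 0.46 mA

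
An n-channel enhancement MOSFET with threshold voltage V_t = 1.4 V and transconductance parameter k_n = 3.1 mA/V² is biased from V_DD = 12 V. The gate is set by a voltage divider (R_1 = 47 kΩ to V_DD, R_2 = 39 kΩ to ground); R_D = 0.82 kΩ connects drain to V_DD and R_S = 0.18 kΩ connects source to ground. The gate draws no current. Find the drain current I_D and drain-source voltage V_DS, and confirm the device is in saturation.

V_G = V_DD·R_2/(R_1+R_2) = 12×39/86 = 5.44 V.
Assume saturation: I_D = (k_n/2)(V_GS − V_t)² with V_GS = V_G − I_D·R_S = 5.44 − 0.18·I_D.
Substituting gives 0.0502·I_D² − 3.26·I_D + 25.3 = 0, with roots I_D = 9.04 or 55.8 mA.
The root I_D = 55.8 mA gives V_GS = -4.6 V ≤ V_t, so take I_D = 9.04 mA.
Then V_GS = 3.81 V and V_DS = V_DD − I_D(R_D+R_S) = 12 − 9.04×1 = 2.96 V.
Saturation requires V_DS ≥ V_GS − V_t = 2.41 V; 2.96 ≥ 2.41 ✓.

I_D ≈ 9 mA, V_DS ≈ 3 V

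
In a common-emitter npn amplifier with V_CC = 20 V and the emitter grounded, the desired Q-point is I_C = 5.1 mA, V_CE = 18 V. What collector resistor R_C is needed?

Collector loop: V_CC = I_C·R_C + V_CE.
R_C = (V_CC − V_CE)/I_C = (20 − 18)/5.1 = 0.392 kΩ.

R_C ≈ 0.39 kΩ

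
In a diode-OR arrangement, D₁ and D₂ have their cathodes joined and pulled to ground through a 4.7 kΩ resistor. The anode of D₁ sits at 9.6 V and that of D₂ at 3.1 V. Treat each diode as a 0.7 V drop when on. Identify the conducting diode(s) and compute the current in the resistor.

Assume both conduct. Then node N would need to be at both 9.6−0.7 = 8.9 V and 3.1−0.7 = 2.4 V, which is impossible.
Assume only D₁ conducts: V_N = 9.6 − 0.7 = 8.9 V, so I_R = 8.9/4.7 = 1.89 mA.
Check D₂: its anode-to-cathode voltage is 3.1 − 8.9 = -5.8 V < 0.7 V, so it is off. The assumption is consistent.

Only D₁ conducts; I_R ≈ 1.9 mA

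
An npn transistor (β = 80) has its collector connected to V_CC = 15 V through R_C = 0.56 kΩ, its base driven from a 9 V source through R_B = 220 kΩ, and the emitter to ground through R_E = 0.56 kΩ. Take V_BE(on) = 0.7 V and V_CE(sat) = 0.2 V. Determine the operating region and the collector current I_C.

active; I_C ≈ 2.5 mA

Assume active. Base-emitter loop: I_B = (V_BB − V_BE)/(R_B + (β+1)R_E) = (9 − 0.7)/(220 + 81×0.56) = 0.0313 mA.
I_C = β·I_B = 80×0.0313 = 2.5 mA.
V_CE = V_CC − I_C·R_C − I_E·R_E = 15 − 2.5×0.56 − 2.53×0.56 = 12.2 V > V_CE(sat), so the active-region assumption holds.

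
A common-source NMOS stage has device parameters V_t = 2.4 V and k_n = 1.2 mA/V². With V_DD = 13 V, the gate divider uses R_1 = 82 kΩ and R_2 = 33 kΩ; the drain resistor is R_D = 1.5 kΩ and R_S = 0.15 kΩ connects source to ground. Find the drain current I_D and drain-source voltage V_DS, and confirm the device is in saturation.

V_G = V_DD·R_2/(R_1+R_2) = 13×33/115 = 3.73 V.
Assume saturation: I_D = (k_n/2)(V_GS − V_t)² with V_GS = V_G − I_D·R_S = 3.73 − 0.15·I_D.
Substituting gives 0.0135·I_D² − 1.24·I_D + 1.06 = 0, with roots I_D = 0.865 or 90.9 mA.
The root I_D = 90.9 mA gives V_GS = -9.91 V ≤ V_t, so take I_D = 0.865 mA.
Then V_GS = 3.6 V and V_DS = V_DD − I_D(R_D+R_S) = 13 − 0.865×1.65 = 11.6 V.
Saturation requires V_DS ≥ V_GS − V_t = 1.2 V; 11.6 ≥ 1.2 ✓.

I_D ≈ 0.86 mA, V_DS ≈ 12 V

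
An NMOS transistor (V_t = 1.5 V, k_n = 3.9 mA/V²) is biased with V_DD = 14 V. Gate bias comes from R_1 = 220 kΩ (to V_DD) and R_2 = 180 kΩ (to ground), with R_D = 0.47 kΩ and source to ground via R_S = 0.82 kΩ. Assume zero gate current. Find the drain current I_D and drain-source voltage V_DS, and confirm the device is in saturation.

I_D ≈ 4.1 mA, V_DS ≈ 8.7 V

V_G = V_DD·R_2/(R_1+R_2) = 14×180/400 = 6.3 V.
Assume saturation: I_D = (k_n/2)(V_GS − V_t)² with V_GS = V_G − I_D·R_S = 6.3 − 0.82·I_D.
Substituting gives 1.31·I_D² − 16.4·I_D + 44.9 = 0, with roots I_D = 4.09 or 8.38 mA.
The root I_D = 8.38 mA gives V_GS = -0.573 V ≤ V_t, so take I_D = 4.09 mA.
Then V_GS = 2.95 V and V_DS = V_DD − I_D(R_D+R_S) = 14 − 4.09×1.29 = 8.73 V.
Saturation requires V_DS ≥ V_GS − V_t = 1.45 V; 8.73 ≥ 1.45 ✓.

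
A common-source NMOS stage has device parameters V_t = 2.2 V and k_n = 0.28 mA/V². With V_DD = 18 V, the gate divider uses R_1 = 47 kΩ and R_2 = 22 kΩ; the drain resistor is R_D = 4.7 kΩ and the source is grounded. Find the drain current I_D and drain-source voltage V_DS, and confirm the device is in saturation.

V_G = V_DD·R_2/(R_1+R_2) = 18×22/69 = 5.74 V. With the source grounded, V_GS = V_G = 5.74 V.
Assume saturation: I_D = (k_n/2)(V_GS − V_t)² = (0.28/2)×(5.74 − 2.2)² = 0.14×3.54² = 1.75 mA.
V_DS = V_DD − I_D·R_D = 18 − 1.75×4.7 = 9.76 V.
Saturation requires V_DS ≥ V_GS − V_t = 3.54 V; 9.76 ≥ 3.54 ✓.

I_D ≈ 1.8 mA, V_DS ≈ 9.8 V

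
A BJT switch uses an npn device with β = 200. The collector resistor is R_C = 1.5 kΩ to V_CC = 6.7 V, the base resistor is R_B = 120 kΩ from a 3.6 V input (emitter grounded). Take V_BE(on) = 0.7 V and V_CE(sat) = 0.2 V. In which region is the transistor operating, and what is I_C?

saturation; I_C ≈ 4.3 mA

Assume active: I_B = (3.6 − 0.7)/120 = 0.0242 mA, giving I_C = β·I_B = 4.83 mA.
But then V_CE = 6.7 − 4.83×1.5 = -0.55 V < V_CE(sat) = 0.2 V — impossible in the active region.
So the transistor is saturated. With V_CE = 0.2 V, I_C = (V_CC − 0.2)/R_C = 6.5/1.5 = 4.33 mA.
Check: β·I_B = 4.83 mA > I_C = 4.33 mA, confirming saturation.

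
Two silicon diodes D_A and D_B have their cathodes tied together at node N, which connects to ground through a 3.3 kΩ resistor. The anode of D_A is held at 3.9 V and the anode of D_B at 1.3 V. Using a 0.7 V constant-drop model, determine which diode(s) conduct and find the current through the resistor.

Assume both conduct. Then node N would need to be at both 3.9−0.7 = 3.2 V and 1.3−0.7 = 0.6 V, which is impossible.
Assume only D_A conducts: V_N = 3.9 − 0.7 = 3.2 V, so I_R = 3.2/3.3 = 0.97 mA.
Check D_B: its anode-to-cathode voltage is 1.3 − 3.2 = -1.9 V < 0.7 V, so it is off. The assumption is consistent.

Only D_A conducts; I_R ≈ 0.97 mA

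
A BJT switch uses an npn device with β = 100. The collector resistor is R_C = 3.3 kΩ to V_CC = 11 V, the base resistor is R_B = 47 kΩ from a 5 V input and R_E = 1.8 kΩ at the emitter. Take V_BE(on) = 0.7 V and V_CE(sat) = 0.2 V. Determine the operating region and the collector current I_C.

active; I_C ≈ 1.9 mA

Assume active. Base-emitter loop: I_B = (V_BB − V_BE)/(R_B + (β+1)R_E) = (5 − 0.7)/(47 + 101×1.8) = 0.0188 mA.
I_C = β·I_B = 100×0.0188 = 1.88 mA.
V_CE = V_CC − I_C·R_C − I_E·R_E = 11 − 1.88×3.3 − 1.9×1.8 = 1.38 V > V_CE(sat), so the active-region assumption holds.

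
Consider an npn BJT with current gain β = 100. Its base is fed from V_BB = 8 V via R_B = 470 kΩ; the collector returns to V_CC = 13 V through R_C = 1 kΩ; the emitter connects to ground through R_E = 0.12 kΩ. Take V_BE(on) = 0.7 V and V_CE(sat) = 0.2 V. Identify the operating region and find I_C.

active; I_C ≈ 1.5 mA

Assume active. Base-emitter loop: I_B = (V_BB − V_BE)/(R_B + (β+1)R_E) = (8 − 0.7)/(470 + 101×0.12) = 0.0151 mA.
I_C = β·I_B = 100×0.0151 = 1.51 mA.
V_CE = V_CC − I_C·R_C − I_E·R_E = 13 − 1.51×1 − 1.53×0.12 = 11.3 V > V_CE(sat), so the active-region assumption holds.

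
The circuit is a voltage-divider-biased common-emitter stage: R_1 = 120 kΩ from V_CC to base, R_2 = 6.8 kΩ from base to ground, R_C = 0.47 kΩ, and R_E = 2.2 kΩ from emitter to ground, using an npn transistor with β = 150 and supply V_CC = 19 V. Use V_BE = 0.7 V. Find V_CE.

V_CE ≈ 19 V

Thevenize the base divider: V_Th = V_CC·R_2/(R_1+R_2) = 19×6.8/127 = 1.02 V, R_Th = R_1‖R_2 = 6.44 kΩ.
Base-emitter loop: V_Th = I_B·R_Th + V_BE + (β+1)I_B·R_E, so I_B = (1.02 − 0.7) / (6.44 + 151×2.2) = 0.000942 mA.
I_C = β·I_B = 150×0.000942 = 0.141 mA, and I_E = (β+1)I_B = 0.142 mA.
V_CE = V_CC − I_C·R_C − I_E·R_E = 19 − 0.141×0.47 − 0.142×2.2 = 18.6 V.
V_CE = 18.6 V > 0.2 V confirms active-region operation.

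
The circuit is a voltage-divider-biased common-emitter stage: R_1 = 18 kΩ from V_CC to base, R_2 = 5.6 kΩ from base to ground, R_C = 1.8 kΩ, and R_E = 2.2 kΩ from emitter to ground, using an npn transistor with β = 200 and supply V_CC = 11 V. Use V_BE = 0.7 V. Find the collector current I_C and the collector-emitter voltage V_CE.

Thevenize the base divider: V_Th = V_CC·R_2/(R_1+R_2) = 11×5.6/23.6 = 2.61 V, R_Th = R_1‖R_2 = 4.27 kΩ.
Base-emitter loop: V_Th = I_B·R_Th + V_BE + (β+1)I_B·R_E, so I_B = (2.61 − 0.7) / (4.27 + 201×2.2) = 0.00428 mA.
I_C = β·I_B = 200×0.00428 = 0.856 mA, and I_E = (β+1)I_B = 0.86 mA.
V_CE = V_CC − I_C·R_C − I_E·R_E = 11 − 0.856×1.8 − 0.86×2.2 = 7.57 V.
V_CE = 7.57 V > 0.2 V confirms active-region operation.

I_C ≈ 0.86 mA, V_CE ≈ 7.6 V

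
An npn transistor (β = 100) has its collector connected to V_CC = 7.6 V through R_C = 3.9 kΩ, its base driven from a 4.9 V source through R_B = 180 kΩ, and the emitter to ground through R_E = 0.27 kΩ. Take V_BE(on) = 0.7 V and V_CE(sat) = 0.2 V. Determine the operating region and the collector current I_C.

Assume active: I_B = (4.9 − 0.7)/(180 + 101×0.27) = 0.0203 mA, I_C = β·I_B = 2.03 mA.
Then V_CE = 7.6 − 2.03×3.9 − 2.05×0.27 = -0.855 V < 0.2 V — the active assumption fails.
Re-solve with V_CE = 0.2 V. KCL at the emitter: V_E/R_E = (V_BB−0.7−V_E)/R_B + (V_CC−0.2−V_E)/R_C, giving V_E = 0.484 V.
I_C = (V_CC − 0.2 − V_E)/R_C = (7.4 − 0.484)/3.9 = 1.77 mA.
Check: I_B = (4.2 − 0.484)/180 = 0.0206 mA, and β·I_B = 2.06 mA > I_C, confirming saturation.

saturation; I_C ≈ 1.8 mA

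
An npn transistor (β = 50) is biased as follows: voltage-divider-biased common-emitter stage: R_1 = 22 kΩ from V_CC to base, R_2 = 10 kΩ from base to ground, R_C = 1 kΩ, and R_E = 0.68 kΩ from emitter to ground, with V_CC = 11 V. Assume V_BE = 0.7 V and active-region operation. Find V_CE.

Thevenize the base divider: V_Th = V_CC·R_2/(R_1+R_2) = 11×10/32 = 3.44 V, R_Th = R_1‖R_2 = 6.88 kΩ.
Base-emitter loop: V_Th = I_B·R_Th + V_BE + (β+1)I_B·R_E, so I_B = (3.44 − 0.7) / (6.88 + 51×0.68) = 0.0659 mA.
I_C = β·I_B = 50×0.0659 = 3.29 mA, and I_E = (β+1)I_B = 3.36 mA.
V_CE = V_CC − I_C·R_C − I_E·R_E = 11 − 3.29×1 − 3.36×0.68 = 5.42 V.
V_CE = 5.42 V > 0.2 V confirms active-region operation.

V_CE ≈ 5.4 V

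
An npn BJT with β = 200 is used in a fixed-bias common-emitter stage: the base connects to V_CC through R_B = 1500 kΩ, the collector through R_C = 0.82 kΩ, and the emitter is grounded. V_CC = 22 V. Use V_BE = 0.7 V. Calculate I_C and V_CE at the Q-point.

I_C ≈ 2.8 mA, V_CE ≈ 20 V

Base loop: V_CC = I_B·R_B + V_BE, so I_B = (22 − 0.7)/1500 kΩ = 0.0142 mA.
In the active region I_C = β·I_B = 200 × 0.0142 = 2.84 mA.
Collector loop: V_CE = V_CC − I_C·R_C = 22 − 2.84×0.82 = 19.7 V.
Since V_CE = 19.7 V > V_CE(sat) ≈ 0.2 V, the transistor is in the active region as assumed.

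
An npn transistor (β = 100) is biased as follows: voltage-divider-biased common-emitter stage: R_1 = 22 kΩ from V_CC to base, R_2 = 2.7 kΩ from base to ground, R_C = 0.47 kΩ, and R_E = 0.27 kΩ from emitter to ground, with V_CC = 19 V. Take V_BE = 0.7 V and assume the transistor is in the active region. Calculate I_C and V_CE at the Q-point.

I_C ≈ 4.6 mA, V_CE ≈ 16 V

Thevenize the base divider: V_Th = V_CC·R_2/(R_1+R_2) = 19×2.7/24.7 = 2.08 V, R_Th = R_1‖R_2 = 2.4 kΩ.
Base-emitter loop: V_Th = I_B·R_Th + V_BE + (β+1)I_B·R_E, so I_B = (2.08 − 0.7) / (2.4 + 101×0.27) = 0.0464 mA.
I_C = β·I_B = 100×0.0464 = 4.64 mA, and I_E = (β+1)I_B = 4.69 mA.
V_CE = V_CC − I_C·R_C − I_E·R_E = 19 − 4.64×0.47 − 4.69×0.27 = 15.6 V.
V_CE = 15.6 V > 0.2 V confirms active-region operation.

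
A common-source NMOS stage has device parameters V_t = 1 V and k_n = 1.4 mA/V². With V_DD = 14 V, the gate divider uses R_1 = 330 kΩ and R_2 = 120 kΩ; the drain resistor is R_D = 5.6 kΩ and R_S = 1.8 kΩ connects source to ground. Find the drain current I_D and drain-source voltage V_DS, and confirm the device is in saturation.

V_G = V_DD·R_2/(R_1+R_2) = 14×120/450 = 3.73 V.
Assume saturation: I_D = (k_n/2)(V_GS − V_t)² with V_GS = V_G − I_D·R_S = 3.73 − 1.8·I_D.
Substituting gives 2.27·I_D² − 7.89·I_D + 5.23 = 0, with roots I_D = 0.892 or 2.59 mA.
The root I_D = 2.59 mA gives V_GS = -0.922 V ≤ V_t, so take I_D = 0.892 mA.
Then V_GS = 2.13 V and V_DS = V_DD − I_D(R_D+R_S) = 14 − 0.892×7.4 = 7.4 V.
Saturation requires V_DS ≥ V_GS − V_t = 1.13 V; 7.4 ≥ 1.13 ✓.

I_D ≈ 0.89 mA, V_DS ≈ 7.4 V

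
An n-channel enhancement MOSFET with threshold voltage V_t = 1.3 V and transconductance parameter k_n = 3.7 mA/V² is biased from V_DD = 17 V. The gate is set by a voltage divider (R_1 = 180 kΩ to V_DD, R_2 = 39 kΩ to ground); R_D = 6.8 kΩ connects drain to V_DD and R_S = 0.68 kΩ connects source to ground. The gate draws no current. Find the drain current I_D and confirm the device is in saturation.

I_D ≈ 1.3 mA

V_G = V_DD·R_2/(R_1+R_2) = 17×39/219 = 3.03 V.
Assume saturation: I_D = (k_n/2)(V_GS − V_t)² with V_GS = V_G − I_D·R_S = 3.03 − 0.68·I_D.
Substituting gives 0.855·I_D² − 5.35·I_D + 5.52 = 0, with roots I_D = 1.31 or 4.94 mA.
The root I_D = 4.94 mA gives V_GS = -0.335 V ≤ V_t, so take I_D = 1.31 mA.
Then V_GS = 2.14 V and V_DS = V_DD − I_D(R_D+R_S) = 17 − 1.31×7.48 = 7.24 V.
Saturation requires V_DS ≥ V_GS − V_t = 0.84 V; 7.24 ≥ 0.84 ✓.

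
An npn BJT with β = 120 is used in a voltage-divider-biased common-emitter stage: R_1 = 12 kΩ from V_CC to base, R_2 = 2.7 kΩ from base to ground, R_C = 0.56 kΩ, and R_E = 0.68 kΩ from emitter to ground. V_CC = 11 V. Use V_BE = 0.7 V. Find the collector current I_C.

I_C ≈ 1.9 mA

Thevenize the base divider: V_Th = V_CC·R_2/(R_1+R_2) = 11×2.7/14.7 = 2.02 V, R_Th = R_1‖R_2 = 2.2 kΩ.
Base-emitter loop: V_Th = I_B·R_Th + V_BE + (β+1)I_B·R_E, so I_B = (2.02 − 0.7) / (2.2 + 121×0.68) = 0.0156 mA.
I_C = β·I_B = 120×0.0156 = 1.88 mA, and I_E = (β+1)I_B = 1.89 mA.
V_CE = V_CC − I_C·R_C − I_E·R_E = 11 − 1.88×0.56 − 1.89×0.68 = 8.66 V.
V_CE = 8.66 V > 0.2 V confirms active-region operation.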